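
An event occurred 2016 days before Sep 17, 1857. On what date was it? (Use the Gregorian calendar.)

−365 (one year) → Sep 17, 1856 (1651 left).
−366 (one year; includes Feb 29, 1856) → Sep 17, 1855 (1285 left).
−365 (one year) → Sep 17, 1854 (920 left).
−365 (one year) → Sep 17, 1853 (555 left).
−365 (one year) → Sep 17, 1852 (190 left).
−17 → Aug 31, 1852 (end of Aug, 31 days; 173 left).
−31 → Jul 31, 1852 (end of Jul, 31 days; 142 left).
−31 → Jun 30, 1852 (end of Jun, 30 days; 111 left).
−30 → May 31, 1852 (end of May, 31 days; 81 left).
−31 → Apr 30, 1852 (end of Apr, 30 days; 50 left).
−30 → Mar 31, 1852 (end of Mar, 31 days; 20 left).
−20 → Mar 11, 1852.

March 11, 1852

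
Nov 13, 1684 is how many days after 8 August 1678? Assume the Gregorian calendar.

2289

Aug 8, 1678 → Aug 8, 1679: 365 days.
Aug 8, 1679 → Aug 8, 1680: 366 days (Feb 29, 1680 is in that span).
Aug 8, 1680 → Aug 8, 1681: 365 days.
Aug 8, 1681 → Aug 8, 1682: 365 days.
Aug 8, 1682 → Aug 8, 1683: 365 days.
Aug 8, 1683 → Aug 8, 1684: 366 days (Feb 29, 1684 is in that span).
Aug 8, 1684 → Sep 8, 1684: 31 days (August has 31).
Sep 8, 1684 → Oct 8, 1684: 30 days (September has 30).
Oct 8, 1684 → Nov 8, 1684: 31 days (October has 31).
Nov 8, 1684 → Nov 13, 1684: 5 days.
Total: 2289 days.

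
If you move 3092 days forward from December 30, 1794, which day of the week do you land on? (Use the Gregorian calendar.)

Sunday

First find the weekday of Dec 30, 1794. Doomsday rule: the anchor day for the 1700s is Sunday. For year 94: 94÷12 = 7 r 10, and 10÷4 = 2, so 7+10+2 = 19.
Sunday + 19 ≡ Friday — that's 1794's doomsday.
In December the doomsday date is Dec 12.
Dec 30 is 18 days after Dec 12; 18 mod 7 = 4, so Friday + 4 = Tuesday.
3092 mod 7 = 5, so 3092 days after a Tuesday is Tuesday + 5 = Sunday.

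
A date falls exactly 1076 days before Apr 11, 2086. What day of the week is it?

First find the weekday of Apr 11, 2086. Doomsday rule: the anchor day for the 2000s is Tuesday. For year 86: 86÷12 = 7 r 2, and 2÷4 = 0, so 7+2+0 = 9.
Tuesday + 9 ≡ Thursday — that's 2086's doomsday.
In April the doomsday date is Apr 4.
Apr 11 is 7 days after Apr 4; 7 mod 7 = 0, so Thursday + 0 = Thursday.
1076 mod 7 = 5, so 1076 days before a Thursday is Thursday − 5 = Saturday.

Saturday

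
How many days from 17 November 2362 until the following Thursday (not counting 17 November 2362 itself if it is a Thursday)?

Nov 17, 2362 is a Saturday.
From Saturday to the next Thursday is 5 days.

5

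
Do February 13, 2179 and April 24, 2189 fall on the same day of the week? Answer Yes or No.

No

From Feb 13, 2179 to Apr 24, 2189 is 3723 days.
3723 mod 7 = 6, so they are different weekdays.
(Feb 13, 2179 is a Saturday; Apr 24, 2189 is a Friday.)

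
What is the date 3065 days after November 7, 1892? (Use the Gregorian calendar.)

March 31, 1901

+365 (one year) → Nov 7, 1893 (2700 left).
+365 (one year) → Nov 7, 1894 (2335 left).
+365 (one year) → Nov 7, 1895 (1970 left).
+366 (one year; includes Feb 29, 1896) → Nov 7, 1896 (1604 left).
+365 (one year) → Nov 7, 1897 (1239 left).
+365 (one year) → Nov 7, 1898 (874 left).
+365 (one year) → Nov 7, 1899 (509 left).
+365 (one year) → Nov 7, 1900 (144 left).
Nov has 30 days: +24 → Dec 1, 1900 (120 left).
Dec has 31 days: +31 → Jan 1, 1901 (89 left).
Jan has 31 days: +31 → Feb 1, 1901 (58 left).
Feb has 28 days: +28 → Mar 1, 1901 (30 left).
+30 → Mar 31, 1901.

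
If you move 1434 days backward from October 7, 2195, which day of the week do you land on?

Thursday

First find the weekday of Oct 7, 2195. Doomsday rule: the anchor day for the 2100s is Sunday. For year 95: 95÷12 = 7 r 11, and 11÷4 = 2, so 7+11+2 = 20.
Sunday + 20 ≡ Saturday — that's 2195's doomsday.
In October the doomsday date is Oct 10.
Oct 7 is 3 days before Oct 10; 3 mod 7 = 3, so Saturday − 3 = Wednesday.
1434 mod 7 = 6, so 1434 days before a Wednesday is Wednesday − 6 = Thursday.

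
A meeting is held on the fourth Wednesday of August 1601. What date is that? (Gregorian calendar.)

August 1, 1601 is a Wednesday.
The first Wednesday is therefore August 1 (same day).
The fourth Wednesday is 1 + 3×7 = August 22.

August 22, 1601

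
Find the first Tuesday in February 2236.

February 2, 2236

February 1, 2236 is a Monday.
The first Tuesday is therefore February 2 (1 days later).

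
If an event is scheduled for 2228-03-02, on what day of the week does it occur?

Doomsday rule: the anchor day for the 2200s is Friday. For year 28: 28÷12 = 2 r 4, and 4÷4 = 1, so 2+4+1 = 7.
Friday + 7 ≡ Friday — that's 2228's doomsday.
In March the doomsday date is Mar 14.
Mar 2 is 12 days before Mar 14; 12 mod 7 = 5, so Friday − 5 = Sunday.

Sunday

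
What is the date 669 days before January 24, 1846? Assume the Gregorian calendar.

−365 (one year) → Jan 24, 1845 (304 left).
−24 → Dec 31, 1844 (end of Dec, 31 days; 280 left).
−31 → Nov 30, 1844 (end of Nov, 30 days; 249 left).
−30 → Oct 31, 1844 (end of Oct, 31 days; 219 left).
−31 → Sep 30, 1844 (end of Sep, 30 days; 188 left).
−30 → Aug 31, 1844 (end of Aug, 31 days; 158 left).
−31 → Jul 31, 1844 (end of Jul, 31 days; 127 left).
−31 → Jun 30, 1844 (end of Jun, 30 days; 96 left).
−30 → May 31, 1844 (end of May, 31 days; 66 left).
−31 → Apr 30, 1844 (end of Apr, 30 days; 35 left).
−30 → Mar 31, 1844 (end of Mar, 31 days; 5 left).
−5 → Mar 26, 1844.

March 26, 1844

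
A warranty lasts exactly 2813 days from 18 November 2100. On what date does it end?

+365 (one year) → Nov 18, 2101 (2448 left).
+365 (one year) → Nov 18, 2102 (2083 left).
+365 (one year) → Nov 18, 2103 (1718 left).
+366 (one year; includes Feb 29, 2104) → Nov 18, 2104 (1352 left).
+365 (one year) → Nov 18, 2105 (987 left).
+365 (one year) → Nov 18, 2106 (622 left).
+365 (one year) → Nov 18, 2107 (257 left).
Nov has 30 days: +13 → Dec 1, 2107 (244 left).
Dec has 31 days: +31 → Jan 1, 2108 (213 left).
Jan has 31 days: +31 → Feb 1, 2108 (182 left).
Feb has 29 days: +29 → Mar 1, 2108 (153 left).
Mar has 31 days: +31 → Apr 1, 2108 (122 left).
Apr has 30 days: +30 → May 1, 2108 (92 left).
May has 31 days: +31 → Jun 1, 2108 (61 left).
Jun has 30 days: +30 → Jul 1, 2108 (31 left).
Jul has 31 days: +31 → Aug 1, 2108 (0 left).

August 1, 2108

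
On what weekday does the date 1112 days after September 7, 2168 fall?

Sep 7, 2168 is a Wednesday.
1112 mod 7 = 6, so 1112 days after a Wednesday is Wednesday + 6 = Tuesday.

Tuesday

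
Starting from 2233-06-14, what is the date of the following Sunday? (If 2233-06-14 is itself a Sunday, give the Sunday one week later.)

June 16, 2233

Jun 14, 2233 is a Friday.
From Friday to the next Sunday is 2 days.
Jun 14, 2233 + 2 = Jun 16, 2233.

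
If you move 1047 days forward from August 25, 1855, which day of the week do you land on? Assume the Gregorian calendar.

First find the weekday of Aug 25, 1855. Doomsday rule: the anchor day for the 1800s is Friday. For year 55: 55÷12 = 4 r 7, and 7÷4 = 1, so 4+7+1 = 12.
Friday + 12 ≡ Wednesday — that's 1855's doomsday.
In August the doomsday date is Aug 8.
Aug 25 is 17 days after Aug 8; 17 mod 7 = 3, so Wednesday + 3 = Saturday.
1047 mod 7 = 4, so 1047 days after a Saturday is Saturday + 4 = Wednesday.

Wednesday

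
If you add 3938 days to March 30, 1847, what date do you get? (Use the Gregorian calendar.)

January 9, 1858

+366 (one year; includes Feb 29, 1848) → Mar 30, 1848 (3572 left).
+365 (one year) → Mar 30, 1849 (3207 left).
+365 (one year) → Mar 30, 1850 (2842 left).
+365 (one year) → Mar 30, 1851 (2477 left).
+366 (one year; includes Feb 29, 1852) → Mar 30, 1852 (2111 left).
+365 (one year) → Mar 30, 1853 (1746 left).
+365 (one year) → Mar 30, 1854 (1381 left).
+365 (one year) → Mar 30, 1855 (1016 left).
+366 (one year; includes Feb 29, 1856) → Mar 30, 1856 (650 left).
+365 (one year) → Mar 30, 1857 (285 left).
Mar has 31 days: +2 → Apr 1, 1857 (283 left).
Apr has 30 days: +30 → May 1, 1857 (253 left).
May has 31 days: +31 → Jun 1, 1857 (222 left).
Jun has 30 days: +30 → Jul 1, 1857 (192 left).
Jul has 31 days: +31 → Aug 1, 1857 (161 left).
Aug has 31 days: +31 → Sep 1, 1857 (130 left).
Sep has 30 days: +30 → Oct 1, 1857 (100 left).
Oct has 31 days: +31 → Nov 1, 1857 (69 left).
Nov has 30 days: +30 → Dec 1, 1857 (39 left).
Dec has 31 days: +31 → Jan 1, 1858 (8 left).
+8 → Jan 9, 1858.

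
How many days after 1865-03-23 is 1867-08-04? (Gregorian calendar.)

864

Mar 23, 1865 → Mar 23, 1866: 365 days.
Mar 23, 1866 → Mar 23, 1867: 365 days.
Mar 23, 1867 → Apr 23, 1867: 31 days (March has 31).
Apr 23, 1867 → May 23, 1867: 30 days (April has 30).
May 23, 1867 → Jun 23, 1867: 31 days (May has 31).
Jun 23, 1867 → Jul 23, 1867: 30 days (June has 30).
Jul 23, 1867 → Aug 4, 1867: 12 days.
Total: 864 days.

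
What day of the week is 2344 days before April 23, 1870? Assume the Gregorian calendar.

Sunday

First find the weekday of Apr 23, 1870. Doomsday rule: the anchor day for the 1800s is Friday. For year 70: 70÷12 = 5 r 10, and 10÷4 = 2, so 5+10+2 = 17.
Friday + 17 ≡ Monday — that's 1870's doomsday.
In April the doomsday date is Apr 4.
Apr 23 is 19 days after Apr 4; 19 mod 7 = 5, so Monday + 5 = Saturday.
2344 mod 7 = 6, so 2344 days before a Saturday is Saturday − 6 = Sunday.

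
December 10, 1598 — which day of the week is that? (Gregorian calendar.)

Thursday

Doomsday rule: the anchor day for the 1500s is Wednesday. For year 98: 98÷12 = 8 r 2, and 2÷4 = 0, so 8+2+0 = 10.
Wednesday + 10 ≡ Saturday — that's 1598's doomsday.
In December the doomsday date is Dec 12.
Dec 10 is 2 days before Dec 12; 2 mod 7 = 2, so Saturday − 2 = Thursday.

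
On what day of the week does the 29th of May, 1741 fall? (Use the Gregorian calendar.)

Doomsday rule: the anchor day for the 1700s is Sunday. For year 41: 41÷12 = 3 r 5, and 5÷4 = 1, so 3+5+1 = 9.
Sunday + 9 ≡ Tuesday — that's 1741's doomsday.
In May the doomsday date is May 9.
May 29 is 20 days after May 9; 20 mod 7 = 6, so Tuesday + 6 = Monday.

Monday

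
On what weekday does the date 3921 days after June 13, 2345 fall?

Jun 13, 2345 is a Wednesday.
3921 mod 7 = 1, so 3921 days after a Wednesday is Wednesday + 1 = Thursday.

Thursday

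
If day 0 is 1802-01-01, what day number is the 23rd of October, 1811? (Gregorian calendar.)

3582

Jan 1, 1802 → Jan 1, 1803: 365 days.
Jan 1, 1803 → Jan 1, 1804: 365 days.
Jan 1, 1804 → Jan 1, 1805: 366 days (Feb 29, 1804 is in that span).
Jan 1, 1805 → Jan 1, 1806: 365 days.
Jan 1, 1806 → Jan 1, 1807: 365 days.
Jan 1, 1807 → Jan 1, 1808: 365 days.
Jan 1, 1808 → Jan 1, 1809: 366 days (Feb 29, 1808 is in that span).
Jan 1, 1809 → Jan 1, 1810: 365 days.
Jan 1, 1810 → Jan 1, 1811: 365 days.
Jan 1, 1811 → Feb 1, 1811: 31 days (January has 31).
Feb 1, 1811 → Mar 1, 1811: 28 days (February has 28).
Mar 1, 1811 → Apr 1, 1811: 31 days (March has 31).
Apr 1, 1811 → May 1, 1811: 30 days (April has 30).
May 1, 1811 → Jun 1, 1811: 31 days (May has 31).
Jun 1, 1811 → Jul 1, 1811: 30 days (June has 30).
Jul 1, 1811 → Aug 1, 1811: 31 days (July has 31).
Aug 1, 1811 → Sep 1, 1811: 31 days (August has 31).
Sep 1, 1811 → Oct 1, 1811: 30 days (September has 30).
Oct 1, 1811 → Oct 23, 1811: 22 days.
Total: 3582 days.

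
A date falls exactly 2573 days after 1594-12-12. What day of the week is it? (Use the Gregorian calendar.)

First find the weekday of Dec 12, 1594. Doomsday rule: the anchor day for the 1500s is Wednesday. For year 94: 94÷12 = 7 r 10, and 10÷4 = 2, so 7+10+2 = 19.
Wednesday + 19 ≡ Monday — that's 1594's doomsday.
In December the doomsday date is Dec 12.
Dec 12 is the doomsday itself: Monday.
2573 mod 7 = 4, so 2573 days after a Monday is Monday + 4 = Friday.

Friday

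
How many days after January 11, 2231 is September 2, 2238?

Jan 11, 2231 → Jan 11, 2232: 365 days.
Jan 11, 2232 → Jan 11, 2233: 366 days (Feb 29, 2232 is in that span).
Jan 11, 2233 → Jan 11, 2234: 365 days.
Jan 11, 2234 → Jan 11, 2235: 365 days.
Jan 11, 2235 → Jan 11, 2236: 365 days.
Jan 11, 2236 → Jan 11, 2237: 366 days (Feb 29, 2236 is in that span).
Jan 11, 2237 → Jan 11, 2238: 365 days.
Jan 11, 2238 → Feb 11, 2238: 31 days (January has 31).
Feb 11, 2238 → Mar 11, 2238: 28 days (February has 28).
Mar 11, 2238 → Apr 11, 2238: 31 days (March has 31).
Apr 11, 2238 → May 11, 2238: 30 days (April has 30).
May 11, 2238 → Jun 11, 2238: 31 days (May has 31).
Jun 11, 2238 → Jul 11, 2238: 30 days (June has 30).
Jul 11, 2238 → Aug 11, 2238: 31 days (July has 31).
Aug 11, 2238 → Sep 2, 2238: 22 days.
Total: 2791 days.

2791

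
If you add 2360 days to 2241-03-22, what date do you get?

+365 (one year) → Mar 22, 2242 (1995 left).
+365 (one year) → Mar 22, 2243 (1630 left).
+366 (one year; includes Feb 29, 2244) → Mar 22, 2244 (1264 left).
+365 (one year) → Mar 22, 2245 (899 left).
+365 (one year) → Mar 22, 2246 (534 left).
+365 (one year) → Mar 22, 2247 (169 left).
Mar has 31 days: +10 → Apr 1, 2247 (159 left).
Apr has 30 days: +30 → May 1, 2247 (129 left).
May has 31 days: +31 → Jun 1, 2247 (98 left).
Jun has 30 days: +30 → Jul 1, 2247 (68 left).
Jul has 31 days: +31 → Aug 1, 2247 (37 left).
Aug has 31 days: +31 → Sep 1, 2247 (6 left).
+6 → Sep 7, 2247.

September 7, 2247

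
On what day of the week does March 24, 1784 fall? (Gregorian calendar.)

Doomsday rule: the anchor day for the 1700s is Sunday. For year 84: 84÷12 = 7 r 0, and 0÷4 = 0, so 7+0+0 = 7.
Sunday + 7 ≡ Sunday — that's 1784's doomsday.
In March the doomsday date is Mar 14.
Mar 24 is 10 days after Mar 14; 10 mod 7 = 3, so Sunday + 3 = Wednesday.

Wednesday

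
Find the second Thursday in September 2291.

September 1, 2291 is a Tuesday.
The first Thursday is therefore September 3 (2 days later).
The second Thursday is 3 + 1×7 = September 10.

September 10, 2291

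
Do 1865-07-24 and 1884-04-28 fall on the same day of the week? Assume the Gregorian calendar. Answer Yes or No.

Yes

From Jul 24, 1865 to Apr 28, 1884 is 6853 days.
6853 mod 7 = 0, so they are the same weekday.
(Jul 24, 1865 is a Monday; Apr 28, 1884 is a Monday.)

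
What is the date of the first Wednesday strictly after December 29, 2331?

December 30, 2331

Dec 29, 2331 is a Tuesday.
From Tuesday to the next Wednesday is 1 day.
Dec 29, 2331 + 1 = Dec 30, 2331.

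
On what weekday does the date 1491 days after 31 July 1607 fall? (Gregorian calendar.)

Tuesday

First find the weekday of Jul 31, 1607. Doomsday rule: the anchor day for the 1600s is Tuesday. For year 07: 7÷12 = 0 r 7, and 7÷4 = 1, so 0+7+1 = 8.
Tuesday + 8 ≡ Wednesday — that's 1607's doomsday.
In July the doomsday date is Jul 11.
Jul 31 is 20 days after Jul 11; 20 mod 7 = 6, so Wednesday + 6 = Tuesday.
1491 mod 7 = 0, so 1491 days after a Tuesday is Tuesday + 0 = Tuesday.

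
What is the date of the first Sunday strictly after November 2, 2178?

Nov 2, 2178 is a Monday.
From Monday to the next Sunday is 6 days.
Nov 2, 2178 + 6 = Nov 8, 2178.

November 8, 2178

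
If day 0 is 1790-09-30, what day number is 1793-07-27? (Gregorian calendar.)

1031

Sep 30, 1790 → Sep 30, 1791: 365 days.
Sep 30, 1791 → Sep 30, 1792: 366 days (Feb 29, 1792 is in that span).
Sep 30, 1792 → Oct 30, 1792: 30 days (September has 30).
Oct 30, 1792 → Nov 30, 1792: 31 days (October has 31).
Nov 30, 1792 → Dec 30, 1792: 30 days (November has 30).
Dec 30, 1792 → Jan 30, 1793: 31 days (December has 31).
Jan 30, 1793 → Feb 28, 1793: 29 days (January has 31).
Feb 28, 1793 → Mar 28, 1793: 28 days (February has 28).
Mar 28, 1793 → Apr 28, 1793: 31 days (March has 31).
Apr 28, 1793 → May 28, 1793: 30 days (April has 30).
May 28, 1793 → Jun 28, 1793: 31 days (May has 31).
Jun 28, 1793 → Jul 27, 1793: 29 days.
Total: 1031 days.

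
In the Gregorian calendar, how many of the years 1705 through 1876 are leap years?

Multiples of 4 in [1705,1876]: 43.
Of those, multiples of 100: 1 (not leap unless ÷400).
Multiples of 400: 0.
Leap years = 43 − 1 + 0 = 42.

42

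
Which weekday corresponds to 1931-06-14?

January 1, 1931 is a Thursday.
Jan 1, 1931 → Feb 1, 1931: 31 days (January has 31).
Feb 1, 1931 → Mar 1, 1931: 28 days (February has 28).
Mar 1, 1931 → Apr 1, 1931: 31 days (March has 31).
Apr 1, 1931 → May 1, 1931: 30 days (April has 30).
May 1, 1931 → Jun 1, 1931: 31 days (May has 31).
Jun 1, 1931 → Jun 14, 1931: 13 days.
Total: 164 days.
164 mod 7 = 3, so Thursday + 3 = Sunday.

Sunday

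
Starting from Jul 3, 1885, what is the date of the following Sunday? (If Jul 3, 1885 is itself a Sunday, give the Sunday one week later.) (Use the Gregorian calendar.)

July 5, 1885

Jul 3, 1885 is a Friday.
From Friday to the next Sunday is 2 days.
Jul 3, 1885 + 2 = Jul 5, 1885.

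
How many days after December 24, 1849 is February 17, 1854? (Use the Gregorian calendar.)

1516

Dec 24, 1849 → Dec 24, 1850: 365 days.
Dec 24, 1850 → Dec 24, 1851: 365 days.
Dec 24, 1851 → Dec 24, 1852: 366 days (Feb 29, 1852 is in that span).
Dec 24, 1852 → Dec 24, 1853: 365 days.
Dec 24, 1853 → Jan 24, 1854: 31 days (December has 31).
Jan 24, 1854 → Feb 17, 1854: 24 days.
Total: 1516 days.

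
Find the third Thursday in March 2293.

March 1, 2293 is a Wednesday.
The first Thursday is therefore March 2 (1 days later).
The third Thursday is 2 + 2×7 = March 16.

March 16, 2293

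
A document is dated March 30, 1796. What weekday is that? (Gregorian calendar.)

Doomsday rule: the anchor day for the 1700s is Sunday. For year 96: 96÷12 = 8 r 0, and 0÷4 = 0, so 8+0+0 = 8.
Sunday + 8 ≡ Monday — that's 1796's doomsday.
In March the doomsday date is Mar 14.
Mar 30 is 16 days after Mar 14; 16 mod 7 = 2, so Monday + 2 = Wednesday.

Wednesday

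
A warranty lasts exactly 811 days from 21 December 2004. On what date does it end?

+365 (one year) → Dec 21, 2005 (446 left).
+365 (one year) → Dec 21, 2006 (81 left).
Dec has 31 days: +11 → Jan 1, 2007 (70 left).
Jan has 31 days: +31 → Feb 1, 2007 (39 left).
Feb has 28 days: +28 → Mar 1, 2007 (11 left).
+11 → Mar 12, 2007.

March 12, 2007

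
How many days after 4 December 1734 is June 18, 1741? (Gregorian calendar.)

Dec 4, 1734 → Dec 4, 1735: 365 days.
Dec 4, 1735 → Dec 4, 1736: 366 days (Feb 29, 1736 is in that span).
Dec 4, 1736 → Dec 4, 1737: 365 days.
Dec 4, 1737 → Dec 4, 1738: 365 days.
Dec 4, 1738 → Dec 4, 1739: 365 days.
Dec 4, 1739 → Dec 4, 1740: 366 days (Feb 29, 1740 is in that span).
Dec 4, 1740 → Jan 4, 1741: 31 days (December has 31).
Jan 4, 1741 → Feb 4, 1741: 31 days (January has 31).
Feb 4, 1741 → Mar 4, 1741: 28 days (February has 28).
Mar 4, 1741 → Apr 4, 1741: 31 days (March has 31).
Apr 4, 1741 → May 4, 1741: 30 days (April has 30).
May 4, 1741 → Jun 4, 1741: 31 days (May has 31).
Jun 4, 1741 → Jun 18, 1741: 14 days.
Total: 2388 days.

2388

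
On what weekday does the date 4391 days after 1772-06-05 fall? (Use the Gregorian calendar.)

Sunday

First find the weekday of Jun 5, 1772. Doomsday rule: the anchor day for the 1700s is Sunday. For year 72: 72÷12 = 6 r 0, and 0÷4 = 0, so 6+0+0 = 6.
Sunday + 6 ≡ Saturday — that's 1772's doomsday.
In June the doomsday date is Jun 6.
Jun 5 is 1 day before Jun 6; 1 mod 7 = 1, so Saturday − 1 = Friday.
4391 mod 7 = 2, so 4391 days after a Friday is Friday + 2 = Sunday.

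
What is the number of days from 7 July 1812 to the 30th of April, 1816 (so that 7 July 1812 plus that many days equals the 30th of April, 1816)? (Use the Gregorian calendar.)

1393

Jul 7, 1812 → Jul 7, 1813: 365 days.
Jul 7, 1813 → Jul 7, 1814: 365 days.
Jul 7, 1814 → Jul 7, 1815: 365 days.
Jul 7, 1815 → Aug 7, 1815: 31 days (July has 31).
Aug 7, 1815 → Sep 7, 1815: 31 days (August has 31).
Sep 7, 1815 → Oct 7, 1815: 30 days (September has 30).
Oct 7, 1815 → Nov 7, 1815: 31 days (October has 31).
Nov 7, 1815 → Dec 7, 1815: 30 days (November has 30).
Dec 7, 1815 → Jan 7, 1816: 31 days (December has 31).
Jan 7, 1816 → Feb 7, 1816: 31 days (January has 31).
Feb 7, 1816 → Mar 7, 1816: 29 days (February has 29).
Mar 7, 1816 → Apr 7, 1816: 31 days (March has 31).
Apr 7, 1816 → Apr 30, 1816: 23 days.
Total: 1393 days.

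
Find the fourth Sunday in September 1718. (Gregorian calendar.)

September 1, 1718 is a Thursday.
The first Sunday is therefore September 4 (3 days later).
The fourth Sunday is 4 + 3×7 = September 25.

September 25, 1718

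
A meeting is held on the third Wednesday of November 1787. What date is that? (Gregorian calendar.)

November 1, 1787 is a Thursday.
The first Wednesday is therefore November 7 (6 days later).
The third Wednesday is 7 + 2×7 = November 21.

November 21, 1787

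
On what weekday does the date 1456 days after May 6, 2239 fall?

May 6, 2239 is a Monday.
1456 mod 7 = 0, so 1456 days after a Monday is Monday + 0 = Monday.

Monday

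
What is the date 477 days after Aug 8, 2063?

November 27, 2064

+366 (one year; includes Feb 29, 2064) → Aug 8, 2064 (111 left).
Aug has 31 days: +24 → Sep 1, 2064 (87 left).
Sep has 30 days: +30 → Oct 1, 2064 (57 left).
Oct has 31 days: +31 → Nov 1, 2064 (26 left).
+26 → Nov 27, 2064.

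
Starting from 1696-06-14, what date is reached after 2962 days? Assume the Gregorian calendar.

July 25, 1704

+365 (one year) → Jun 14, 1697 (2597 left).
+365 (one year) → Jun 14, 1698 (2232 left).
+365 (one year) → Jun 14, 1699 (1867 left).
+365 (one year) → Jun 14, 1700 (1502 left).
+365 (one year) → Jun 14, 1701 (1137 left).
+365 (one year) → Jun 14, 1702 (772 left).
+365 (one year) → Jun 14, 1703 (407 left).
+366 (one year; includes Feb 29, 1704) → Jun 14, 1704 (41 left).
Jun has 30 days: +17 → Jul 1, 1704 (24 left).
+24 → Jul 25, 1704.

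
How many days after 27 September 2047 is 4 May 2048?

220

Sep 27, 2047 → Oct 27, 2047: 30 days (September has 30).
Oct 27, 2047 → Nov 27, 2047: 31 days (October has 31).
Nov 27, 2047 → Dec 27, 2047: 30 days (November has 30).
Dec 27, 2047 → Jan 27, 2048: 31 days (December has 31).
Jan 27, 2048 → Feb 27, 2048: 31 days (January has 31).
Feb 27, 2048 → Mar 27, 2048: 29 days (February has 29).
Mar 27, 2048 → Apr 27, 2048: 31 days (March has 31).
Apr 27, 2048 → May 4, 2048: 7 days.
Total: 220 days.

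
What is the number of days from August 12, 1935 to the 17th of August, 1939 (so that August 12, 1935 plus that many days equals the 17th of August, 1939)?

Aug 12, 1935 → Aug 12, 1936: 366 days (Feb 29, 1936 is in that span).
Aug 12, 1936 → Aug 12, 1937: 365 days.
Aug 12, 1937 → Aug 12, 1938: 365 days.
Aug 12, 1938 → Sep 12, 1938: 31 days (August has 31).
Sep 12, 1938 → Oct 12, 1938: 30 days (September has 30).
Oct 12, 1938 → Nov 12, 1938: 31 days (October has 31).
Nov 12, 1938 → Dec 12, 1938: 30 days (November has 30).
Dec 12, 1938 → Jan 12, 1939: 31 days (December has 31).
Jan 12, 1939 → Feb 12, 1939: 31 days (January has 31).
Feb 12, 1939 → Mar 12, 1939: 28 days (February has 28).
Mar 12, 1939 → Apr 12, 1939: 31 days (March has 31).
Apr 12, 1939 → May 12, 1939: 30 days (April has 30).
May 12, 1939 → Jun 12, 1939: 31 days (May has 31).
Jun 12, 1939 → Jul 12, 1939: 30 days (June has 30).
Jul 12, 1939 → Aug 12, 1939: 31 days (July has 31).
Aug 12, 1939 → Aug 17, 1939: 5 days.
Total: 1466 days.

1466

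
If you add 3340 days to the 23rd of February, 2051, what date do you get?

April 16, 2060

+365 (one year) → Feb 23, 2052 (2975 left).
+366 (one year; includes Feb 29, 2052) → Feb 23, 2053 (2609 left).
+365 (one year) → Feb 23, 2054 (2244 left).
+365 (one year) → Feb 23, 2055 (1879 left).
+365 (one year) → Feb 23, 2056 (1514 left).
+366 (one year; includes Feb 29, 2056) → Feb 23, 2057 (1148 left).
+365 (one year) → Feb 23, 2058 (783 left).
+365 (one year) → Feb 23, 2059 (418 left).
+365 (one year) → Feb 23, 2060 (53 left).
Feb has 29 days: +7 → Mar 1, 2060 (46 left).
Mar has 31 days: +31 → Apr 1, 2060 (15 left).
+15 → Apr 16, 2060.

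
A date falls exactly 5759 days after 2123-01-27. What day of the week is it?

First find the weekday of Jan 27, 2123. Doomsday rule: the anchor day for the 2100s is Sunday. For year 23: 23÷12 = 1 r 11, and 11÷4 = 2, so 1+11+2 = 14.
Sunday + 14 ≡ Sunday — that's 2123's doomsday.
In January the doomsday date is Jan 3 (2123 is not a leap year).
Jan 27 is 24 days after Jan 3; 24 mod 7 = 3, so Sunday + 3 = Wednesday.
5759 mod 7 = 5, so 5759 days after a Wednesday is Wednesday + 5 = Monday.

Monday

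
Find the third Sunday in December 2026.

December 1, 2026 is a Tuesday.
The first Sunday is therefore December 6 (5 days later).
The third Sunday is 6 + 2×7 = December 20.

December 20, 2026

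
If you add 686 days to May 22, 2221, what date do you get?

April 8, 2223

+365 (one year) → May 22, 2222 (321 left).
May has 31 days: +10 → Jun 1, 2222 (311 left).
Jun has 30 days: +30 → Jul 1, 2222 (281 left).
Jul has 31 days: +31 → Aug 1, 2222 (250 left).
Aug has 31 days: +31 → Sep 1, 2222 (219 left).
Sep has 30 days: +30 → Oct 1, 2222 (189 left).
Oct has 31 days: +31 → Nov 1, 2222 (158 left).
Nov has 30 days: +30 → Dec 1, 2222 (128 left).
Dec has 31 days: +31 → Jan 1, 2223 (97 left).
Jan has 31 days: +31 → Feb 1, 2223 (66 left).
Feb has 28 days: +28 → Mar 1, 2223 (38 left).
Mar has 31 days: +31 → Apr 1, 2223 (7 left).
+7 → Apr 8, 2223.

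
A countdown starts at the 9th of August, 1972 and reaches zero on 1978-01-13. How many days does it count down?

Aug 9, 1972 → Aug 9, 1973: 365 days.
Aug 9, 1973 → Aug 9, 1974: 365 days.
Aug 9, 1974 → Aug 9, 1975: 365 days.
Aug 9, 1975 → Aug 9, 1976: 366 days (Feb 29, 1976 is in that span).
Aug 9, 1976 → Aug 9, 1977: 365 days.
Aug 9, 1977 → Sep 9, 1977: 31 days (August has 31).
Sep 9, 1977 → Oct 9, 1977: 30 days (September has 30).
Oct 9, 1977 → Nov 9, 1977: 31 days (October has 31).
Nov 9, 1977 → Dec 9, 1977: 30 days (November has 30).
Dec 9, 1977 → Jan 9, 1978: 31 days (December has 31).
Jan 9, 1978 → Jan 13, 1978: 4 days.
Total: 1983 days.

1983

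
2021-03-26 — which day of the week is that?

Friday

Doomsday rule: the anchor day for the 2000s is Tuesday. For year 21: 21÷12 = 1 r 9, and 9÷4 = 2, so 1+9+2 = 12.
Tuesday + 12 ≡ Sunday — that's 2021's doomsday.
In March the doomsday date is Mar 14.
Mar 26 is 12 days after Mar 14; 12 mod 7 = 5, so Sunday + 5 = Friday.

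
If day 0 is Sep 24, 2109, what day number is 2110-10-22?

393

Sep 24, 2109 → Oct 24, 2109: 30 days (September has 30).
Oct 24, 2109 → Nov 24, 2109: 31 days (October has 31).
Nov 24, 2109 → Dec 24, 2109: 30 days (November has 30).
Dec 24, 2109 → Jan 24, 2110: 31 days (December has 31).
Jan 24, 2110 → Feb 24, 2110: 31 days (January has 31).
Feb 24, 2110 → Mar 24, 2110: 28 days (February has 28).
Mar 24, 2110 → Apr 24, 2110: 31 days (March has 31).
Apr 24, 2110 → May 24, 2110: 30 days (April has 30).
May 24, 2110 → Jun 24, 2110: 31 days (May has 31).
Jun 24, 2110 → Jul 24, 2110: 30 days (June has 30).
Jul 24, 2110 → Aug 24, 2110: 31 days (July has 31).
Aug 24, 2110 → Sep 24, 2110: 31 days (August has 31).
Sep 24, 2110 → Oct 22, 2110: 28 days.
Total: 393 days.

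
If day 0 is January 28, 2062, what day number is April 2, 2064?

Jan 28, 2062 → Jan 28, 2063: 365 days.
Jan 28, 2063 → Jan 28, 2064: 365 days.
Jan 28, 2064 → Feb 28, 2064: 31 days (January has 31).
Feb 28, 2064 → Mar 28, 2064: 29 days (February has 29).
Mar 28, 2064 → Apr 2, 2064: 5 days.
Total: 795 days.

795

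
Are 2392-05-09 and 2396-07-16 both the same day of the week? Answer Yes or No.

From May 9, 2392 to Jul 16, 2396 is 1529 days.
1529 mod 7 = 3, so they are different weekdays.
(May 9, 2392 is a Saturday; Jul 16, 2396 is a Tuesday.)

No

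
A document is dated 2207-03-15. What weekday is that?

Sunday

Doomsday rule: the anchor day for the 2200s is Friday. For year 07: 7÷12 = 0 r 7, and 7÷4 = 1, so 0+7+1 = 8.
Friday + 8 ≡ Saturday — that's 2207's doomsday.
In March the doomsday date is Mar 14.
Mar 15 is 1 day after Mar 14; 1 mod 7 = 1, so Saturday + 1 = Sunday.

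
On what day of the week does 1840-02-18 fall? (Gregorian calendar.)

Doomsday rule: the anchor day for the 1800s is Friday. For year 40: 40÷12 = 3 r 4, and 4÷4 = 1, so 3+4+1 = 8.
Friday + 8 ≡ Saturday — that's 1840's doomsday.
In February the doomsday date is Feb 29 (1840 is a leap year (divisible by 4)).
Feb 18 is 11 days before Feb 29; 11 mod 7 = 4, so Saturday − 4 = Tuesday.

Tuesday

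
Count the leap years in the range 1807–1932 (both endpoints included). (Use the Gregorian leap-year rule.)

31

Multiples of 4 in [1807,1932]: 32.
Of those, multiples of 100: 1 (not leap unless ÷400).
Multiples of 400: 0.
Leap years = 32 − 1 + 0 = 31.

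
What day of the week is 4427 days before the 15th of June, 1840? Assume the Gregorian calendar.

Friday

Jun 15, 1840 is a Monday.
4427 mod 7 = 3, so 4427 days before a Monday is Monday − 3 = Friday.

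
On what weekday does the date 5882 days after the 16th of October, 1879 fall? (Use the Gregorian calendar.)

Saturday

First find the weekday of Oct 16, 1879. Doomsday rule: the anchor day for the 1800s is Friday. For year 79: 79÷12 = 6 r 7, and 7÷4 = 1, so 6+7+1 = 14.
Friday + 14 ≡ Friday — that's 1879's doomsday.
In October the doomsday date is Oct 10.
Oct 16 is 6 days after Oct 10; 6 mod 7 = 6, so Friday + 6 = Thursday.
5882 mod 7 = 2, so 5882 days after a Thursday is Thursday + 2 = Saturday.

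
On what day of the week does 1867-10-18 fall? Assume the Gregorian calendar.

Friday

Doomsday rule: the anchor day for the 1800s is Friday. For year 67: 67÷12 = 5 r 7, and 7÷4 = 1, so 5+7+1 = 13.
Friday + 13 ≡ Thursday — that's 1867's doomsday.
In October the doomsday date is Oct 10.
Oct 18 is 8 days after Oct 10; 8 mod 7 = 1, so Thursday + 1 = Friday.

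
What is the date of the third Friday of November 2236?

November 18, 2236

November 1, 2236 is a Tuesday.
The first Friday is therefore November 4 (3 days later).
The third Friday is 4 + 2×7 = November 18.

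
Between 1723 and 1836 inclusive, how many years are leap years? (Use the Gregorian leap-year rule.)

Multiples of 4 in [1723,1836]: 29.
Of those, multiples of 100: 1 (not leap unless ÷400).
Multiples of 400: 0.
Leap years = 29 − 1 + 0 = 28.

28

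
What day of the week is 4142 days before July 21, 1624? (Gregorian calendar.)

Jul 21, 1624 is a Sunday.
4142 mod 7 = 5, so 4142 days before a Sunday is Sunday − 5 = Tuesday.

Tuesday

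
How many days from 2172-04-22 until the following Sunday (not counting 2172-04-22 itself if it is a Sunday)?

Apr 22, 2172 is a Wednesday.
From Wednesday to the next Sunday is 4 days.

4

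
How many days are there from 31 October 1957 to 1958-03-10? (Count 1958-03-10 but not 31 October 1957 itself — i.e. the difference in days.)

Oct 31, 1957 → Nov 30, 1957: 30 days (October has 31).
Nov 30, 1957 → Dec 30, 1957: 30 days (November has 30).
Dec 30, 1957 → Jan 30, 1958: 31 days (December has 31).
Jan 30, 1958 → Feb 28, 1958: 29 days (January has 31).
Feb 28, 1958 → Mar 10, 1958: 10 days.
Total: 130 days.

130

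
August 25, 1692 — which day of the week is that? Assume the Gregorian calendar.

Doomsday rule: the anchor day for the 1600s is Tuesday. For year 92: 92÷12 = 7 r 8, and 8÷4 = 2, so 7+8+2 = 17.
Tuesday + 17 ≡ Friday — that's 1692's doomsday.
In August the doomsday date is Aug 8.
Aug 25 is 17 days after Aug 8; 17 mod 7 = 3, so Friday + 3 = Monday.

Monday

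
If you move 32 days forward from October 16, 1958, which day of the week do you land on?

Oct 16, 1958 is a Thursday.
32 mod 7 = 4, so 32 days after a Thursday is Thursday + 4 = Monday.

Monday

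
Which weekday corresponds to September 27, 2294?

Doomsday rule: the anchor day for the 2200s is Friday. For year 94: 94÷12 = 7 r 10, and 10÷4 = 2, so 7+10+2 = 19.
Friday + 19 ≡ Wednesday — that's 2294's doomsday.
In September the doomsday date is Sep 5.
Sep 27 is 22 days after Sep 5; 22 mod 7 = 1, so Wednesday + 1 = Thursday.

Thursday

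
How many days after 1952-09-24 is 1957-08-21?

1792

Sep 24, 1952 → Sep 24, 1953: 365 days.
Sep 24, 1953 → Sep 24, 1954: 365 days.
Sep 24, 1954 → Sep 24, 1955: 365 days.
Sep 24, 1955 → Sep 24, 1956: 366 days (Feb 29, 1956 is in that span).
Sep 24, 1956 → Oct 24, 1956: 30 days (September has 30).
Oct 24, 1956 → Nov 24, 1956: 31 days (October has 31).
Nov 24, 1956 → Dec 24, 1956: 30 days (November has 30).
Dec 24, 1956 → Jan 24, 1957: 31 days (December has 31).
Jan 24, 1957 → Feb 24, 1957: 31 days (January has 31).
Feb 24, 1957 → Mar 24, 1957: 28 days (February has 28).
Mar 24, 1957 → Apr 24, 1957: 31 days (March has 31).
Apr 24, 1957 → May 24, 1957: 30 days (April has 30).
May 24, 1957 → Jun 24, 1957: 31 days (May has 31).
Jun 24, 1957 → Jul 24, 1957: 30 days (June has 30).
Jul 24, 1957 → Aug 21, 1957: 28 days.
Total: 1792 days.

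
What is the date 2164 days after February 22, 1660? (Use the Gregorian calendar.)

+366 (one year; includes Feb 29, 1660) → Feb 22, 1661 (1798 left).
+365 (one year) → Feb 22, 1662 (1433 left).
+365 (one year) → Feb 22, 1663 (1068 left).
+365 (one year) → Feb 22, 1664 (703 left).
+366 (one year; includes Feb 29, 1664) → Feb 22, 1665 (337 left).
Feb has 28 days: +7 → Mar 1, 1665 (330 left).
Mar has 31 days: +31 → Apr 1, 1665 (299 left).
Apr has 30 days: +30 → May 1, 1665 (269 left).
May has 31 days: +31 → Jun 1, 1665 (238 left).
Jun has 30 days: +30 → Jul 1, 1665 (208 left).
Jul has 31 days: +31 → Aug 1, 1665 (177 left).
Aug has 31 days: +31 → Sep 1, 1665 (146 left).
Sep has 30 days: +30 → Oct 1, 1665 (116 left).
Oct has 31 days: +31 → Nov 1, 1665 (85 left).
Nov has 30 days: +30 → Dec 1, 1665 (55 left).
Dec has 31 days: +31 → Jan 1, 1666 (24 left).
+24 → Jan 25, 1666.

January 25, 1666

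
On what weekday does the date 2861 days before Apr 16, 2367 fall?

Apr 16, 2367 is a Sunday.
2861 mod 7 = 5, so 2861 days before a Sunday is Sunday − 5 = Tuesday.

Tuesday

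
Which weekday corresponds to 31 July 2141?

Doomsday rule: the anchor day for the 2100s is Sunday. For year 41: 41÷12 = 3 r 5, and 5÷4 = 1, so 3+5+1 = 9.
Sunday + 9 ≡ Tuesday — that's 2141's doomsday.
In July the doomsday date is Jul 11.
Jul 31 is 20 days after Jul 11; 20 mod 7 = 6, so Tuesday + 6 = Monday.

Monday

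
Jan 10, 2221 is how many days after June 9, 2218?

Jun 9, 2218 → Jun 9, 2219: 365 days.
Jun 9, 2219 → Jun 9, 2220: 366 days (Feb 29, 2220 is in that span).
Jun 9, 2220 → Jul 9, 2220: 30 days (June has 30).
Jul 9, 2220 → Aug 9, 2220: 31 days (July has 31).
Aug 9, 2220 → Sep 9, 2220: 31 days (August has 31).
Sep 9, 2220 → Oct 9, 2220: 30 days (September has 30).
Oct 9, 2220 → Nov 9, 2220: 31 days (October has 31).
Nov 9, 2220 → Dec 9, 2220: 30 days (November has 30).
Dec 9, 2220 → Jan 9, 2221: 31 days (December has 31).
Jan 9, 2221 → Jan 10, 2221: 1 days.
Total: 946 days.

946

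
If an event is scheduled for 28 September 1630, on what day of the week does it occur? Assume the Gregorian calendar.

Saturday

Doomsday rule: the anchor day for the 1600s is Tuesday. For year 30: 30÷12 = 2 r 6, and 6÷4 = 1, so 2+6+1 = 9.
Tuesday + 9 ≡ Thursday — that's 1630's doomsday.
In September the doomsday date is Sep 5.
Sep 28 is 23 days after Sep 5; 23 mod 7 = 2, so Thursday + 2 = Saturday.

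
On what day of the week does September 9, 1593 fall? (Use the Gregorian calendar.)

Thursday

Doomsday rule: the anchor day for the 1500s is Wednesday. For year 93: 93÷12 = 7 r 9, and 9÷4 = 2, so 7+9+2 = 18.
Wednesday + 18 ≡ Sunday — that's 1593's doomsday.
In September the doomsday date is Sep 5.
Sep 9 is 4 days after Sep 5; 4 mod 7 = 4, so Sunday + 4 = Thursday.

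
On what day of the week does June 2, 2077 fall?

Wednesday

January 1, 2077 is a Friday.
Jan 1, 2077 → Feb 1, 2077: 31 days (January has 31).
Feb 1, 2077 → Mar 1, 2077: 28 days (February has 28).
Mar 1, 2077 → Apr 1, 2077: 31 days (March has 31).
Apr 1, 2077 → May 1, 2077: 30 days (April has 30).
May 1, 2077 → Jun 1, 2077: 31 days (May has 31).
Jun 1, 2077 → Jun 2, 2077: 1 days.
Total: 152 days.
152 mod 7 = 5, so Friday + 5 = Wednesday.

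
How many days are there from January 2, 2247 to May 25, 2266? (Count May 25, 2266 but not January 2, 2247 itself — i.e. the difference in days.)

7083

Jan 2, 2247 → Jan 2, 2248: 365 days.
Jan 2, 2248 → Jan 2, 2249: 366 days (Feb 29, 2248 is in that span).
Jan 2, 2249 → Jan 2, 2250: 365 days.
Jan 2, 2250 → Jan 2, 2251: 365 days.
Jan 2, 2251 → Jan 2, 2252: 365 days.
Jan 2, 2252 → Jan 2, 2253: 366 days (Feb 29, 2252 is in that span).
Jan 2, 2253 → Jan 2, 2254: 365 days.
Jan 2, 2254 → Jan 2, 2255: 365 days.
Jan 2, 2255 → Jan 2, 2256: 365 days.
Jan 2, 2256 → Jan 2, 2257: 366 days (Feb 29, 2256 is in that span).
Jan 2, 2257 → Jan 2, 2258: 365 days.
Jan 2, 2258 → Jan 2, 2259: 365 days.
Jan 2, 2259 → Jan 2, 2260: 365 days.
Jan 2, 2260 → Jan 2, 2261: 366 days (Feb 29, 2260 is in that span).
Jan 2, 2261 → Jan 2, 2262: 365 days.
Jan 2, 2262 → Jan 2, 2263: 365 days.
Jan 2, 2263 → Jan 2, 2264: 365 days.
Jan 2, 2264 → Jan 2, 2265: 366 days (Feb 29, 2264 is in that span).
Jan 2, 2265 → Jan 2, 2266: 365 days.
Jan 2, 2266 → Feb 2, 2266: 31 days (January has 31).
Feb 2, 2266 → Mar 2, 2266: 28 days (February has 28).
Mar 2, 2266 → Apr 2, 2266: 31 days (March has 31).
Apr 2, 2266 → May 2, 2266: 30 days (April has 30).
May 2, 2266 → May 25, 2266: 23 days.
Total: 7083 days.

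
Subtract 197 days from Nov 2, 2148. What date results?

−2 → Oct 31, 2148 (end of Oct, 31 days; 195 left).
−31 → Sep 30, 2148 (end of Sep, 30 days; 164 left).
−30 → Aug 31, 2148 (end of Aug, 31 days; 134 left).
−31 → Jul 31, 2148 (end of Jul, 31 days; 103 left).
−31 → Jun 30, 2148 (end of Jun, 30 days; 72 left).
−30 → May 31, 2148 (end of May, 31 days; 42 left).
−31 → Apr 30, 2148 (end of Apr, 30 days; 11 left).
−11 → Apr 19, 2148.

April 19, 2148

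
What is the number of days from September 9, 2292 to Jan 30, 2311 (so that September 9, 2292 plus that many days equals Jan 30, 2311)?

6716

Sep 9, 2292 → Sep 9, 2293: 365 days.
Sep 9, 2293 → Sep 9, 2294: 365 days.
Sep 9, 2294 → Sep 9, 2295: 365 days.
Sep 9, 2295 → Sep 9, 2296: 366 days (Feb 29, 2296 is in that span).
Sep 9, 2296 → Sep 9, 2297: 365 days.
Sep 9, 2297 → Sep 9, 2298: 365 days.
Sep 9, 2298 → Sep 9, 2299: 365 days.
Sep 9, 2299 → Sep 9, 2300: 365 days.
Sep 9, 2300 → Sep 9, 2301: 365 days.
Sep 9, 2301 → Sep 9, 2302: 365 days.
Sep 9, 2302 → Sep 9, 2303: 365 days.
Sep 9, 2303 → Sep 9, 2304: 366 days (Feb 29, 2304 is in that span).
Sep 9, 2304 → Sep 9, 2305: 365 days.
Sep 9, 2305 → Sep 9, 2306: 365 days.
Sep 9, 2306 → Sep 9, 2307: 365 days.
Sep 9, 2307 → Sep 9, 2308: 366 days (Feb 29, 2308 is in that span).
Sep 9, 2308 → Sep 9, 2309: 365 days.
Sep 9, 2309 → Sep 9, 2310: 365 days.
Sep 9, 2310 → Oct 9, 2310: 30 days (September has 30).
Oct 9, 2310 → Nov 9, 2310: 31 days (October has 31).
Nov 9, 2310 → Dec 9, 2310: 30 days (November has 30).
Dec 9, 2310 → Jan 9, 2311: 31 days (December has 31).
Jan 9, 2311 → Jan 30, 2311: 21 days.
Total: 6716 days.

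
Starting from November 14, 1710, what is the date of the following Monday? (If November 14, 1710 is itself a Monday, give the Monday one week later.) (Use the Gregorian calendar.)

November 17, 1710

Nov 14, 1710 is a Friday.
From Friday to the next Monday is 3 days.
Nov 14, 1710 + 3 = Nov 17, 1710.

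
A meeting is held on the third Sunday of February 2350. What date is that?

February 19, 2350

February 1, 2350 is a Wednesday.
The first Sunday is therefore February 5 (4 days later).
The third Sunday is 5 + 2×7 = February 19.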